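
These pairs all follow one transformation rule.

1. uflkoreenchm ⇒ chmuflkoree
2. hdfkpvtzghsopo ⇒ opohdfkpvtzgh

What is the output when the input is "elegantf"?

ntfeleg

The pattern: move the last 3 characters to the front (rotate right by 3), then delete the last character.
Working it through for "elegantf": intermediate "ntfelega", final "ntfeleg".
(Check on "uflkoreenchm": → "chmuflkoreen" → "chmuflkoree" ✓)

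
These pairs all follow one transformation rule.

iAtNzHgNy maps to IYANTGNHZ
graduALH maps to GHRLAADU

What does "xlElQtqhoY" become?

XYLOEHLQQT

The rule is to take characters alternately from the front and the back (1st, last, 2nd, 2nd-last, ...), then convert every letter to uppercase.
Applying both steps to "xlElQtqhoY": "xYloEhlqQt", then "XYLOEHLQQT".
(Check on "graduALH": → "gHrLaAdu" → "GHRLAADU" ✓)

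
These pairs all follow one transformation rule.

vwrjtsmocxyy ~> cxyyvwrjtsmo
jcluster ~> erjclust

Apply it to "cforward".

The rule is to move the first 2 characters to the end (rotate left by 2), then swap the front and back halves of the string.
On "cforward": the first step gives "orwardcf", and the second then gives "rdcforwa".

rdcforwa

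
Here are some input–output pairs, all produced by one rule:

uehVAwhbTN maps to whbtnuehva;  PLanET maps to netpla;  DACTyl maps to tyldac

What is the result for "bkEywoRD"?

wordbkey

The transformation: swap the front and back halves of the string, then convert every letter to lowercase.
"bkEywoRD" → "woRDbkEy" → "wordbkey".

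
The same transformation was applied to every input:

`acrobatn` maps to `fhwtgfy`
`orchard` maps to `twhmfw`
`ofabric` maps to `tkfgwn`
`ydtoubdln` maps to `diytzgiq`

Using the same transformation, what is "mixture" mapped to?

The pattern: shift every letter 5 places forward in the alphabet (wrapping around), then delete the last character.
Applying that to "mixture" gives "rncyzw".

rncyzw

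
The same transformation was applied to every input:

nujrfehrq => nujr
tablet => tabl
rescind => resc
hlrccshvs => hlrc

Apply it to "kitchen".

Each output is the input with this applied: keep only the first 4 characters.
For "kitchen" the result is "kitc".

kitc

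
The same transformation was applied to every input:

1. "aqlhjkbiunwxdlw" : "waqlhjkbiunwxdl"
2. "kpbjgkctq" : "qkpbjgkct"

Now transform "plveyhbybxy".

Looking at the pairs, the operation is to move the last character to the front.
Doing the same to "plveyhbybxy": "yplveyhbybx".

yplveyhbybx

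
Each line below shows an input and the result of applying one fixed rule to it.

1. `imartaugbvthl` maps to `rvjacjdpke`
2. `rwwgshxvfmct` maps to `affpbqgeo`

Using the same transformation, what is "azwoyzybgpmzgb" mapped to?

The transformation: delete the last 3 characters, then shift every letter 9 places forward in the alphabet (wrapping around).
On "azwoyzybgpmzgb": the first step gives "azwoyzybgpm", and the second then gives "jifxhihkpyv".

jifxhihkpyv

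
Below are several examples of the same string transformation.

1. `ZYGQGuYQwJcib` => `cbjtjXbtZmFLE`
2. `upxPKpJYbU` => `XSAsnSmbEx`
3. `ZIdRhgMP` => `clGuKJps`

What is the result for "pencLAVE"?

Rule — shift every letter 3 places forward in the alphabet (wrapping around), then flip the case of every letter.
So "pencLAVE" becomes "SHQFodyh".

SHQFodyh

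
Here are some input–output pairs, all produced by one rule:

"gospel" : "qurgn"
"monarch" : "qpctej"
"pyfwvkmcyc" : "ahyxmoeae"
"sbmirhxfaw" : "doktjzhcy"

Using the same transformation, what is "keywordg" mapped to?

The pattern: shift every letter 2 places forward in the alphabet (wrapping around), then delete the first character.
Doing the same to "keywordg": "gayqtfi".
(Check on "pyfwvkmcyc": → "rahyxmoeae" → "ahyxmoeae" ✓)

gayqtfi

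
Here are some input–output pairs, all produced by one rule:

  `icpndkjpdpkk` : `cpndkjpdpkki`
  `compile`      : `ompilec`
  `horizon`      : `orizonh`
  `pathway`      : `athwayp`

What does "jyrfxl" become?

yrfxlj

Each output is the input with this applied: move the first character to the end.
"jyrfxl" → "yrfxlj".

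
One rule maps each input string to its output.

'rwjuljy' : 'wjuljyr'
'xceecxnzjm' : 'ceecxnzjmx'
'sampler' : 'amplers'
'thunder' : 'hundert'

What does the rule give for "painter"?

What's happening: move the first character to the end.
For "painter" the result is "ainterp".

ainterp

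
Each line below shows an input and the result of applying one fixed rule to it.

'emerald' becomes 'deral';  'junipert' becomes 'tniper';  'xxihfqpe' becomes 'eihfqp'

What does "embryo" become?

The pattern: delete the first 2 characters, then move the last character to the front.
Working it through for "embryo": intermediate "bryo", final "obry".

obry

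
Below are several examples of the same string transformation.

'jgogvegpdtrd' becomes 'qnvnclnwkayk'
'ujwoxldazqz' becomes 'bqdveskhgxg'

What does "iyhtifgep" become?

Rule — shift every letter 7 places forward in the alphabet (wrapping around).
"iyhtifgep" → "pfoapmnlw".

pfoapmnlw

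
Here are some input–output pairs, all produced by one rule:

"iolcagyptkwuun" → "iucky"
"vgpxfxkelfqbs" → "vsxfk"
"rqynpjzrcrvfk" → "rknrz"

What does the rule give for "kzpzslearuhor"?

In each case the input is transformed by: keep one character in every 3, starting at position 1 (positions 1st, 4th, 7th, ...), then take characters alternately from the front and the back (1st, last, 2nd, 2nd-last, ...).
Applying both steps to "kzpzslearuhor": "kzeur", then "krzue".

krzue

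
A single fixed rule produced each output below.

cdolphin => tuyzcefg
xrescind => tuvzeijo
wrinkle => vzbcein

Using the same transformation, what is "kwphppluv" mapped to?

ybcggglmn

The rule is to sort the characters into alphabetical order, then shift every letter 9 places backward in the alphabet (wrapping around).
Working it through for "kwphppluv": intermediate "hklpppuvw", final "ybcggglmn".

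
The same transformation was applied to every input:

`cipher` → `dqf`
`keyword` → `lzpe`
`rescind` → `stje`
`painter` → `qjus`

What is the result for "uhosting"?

vpuo

Each output is the input with this applied: keep every other character starting from the first (positions 1st, 3rd, 5th, ...), then shift every letter 1 place forward in the alphabet (wrapping around).
Working it through for "uhosting": intermediate "uotn", final "vpuo".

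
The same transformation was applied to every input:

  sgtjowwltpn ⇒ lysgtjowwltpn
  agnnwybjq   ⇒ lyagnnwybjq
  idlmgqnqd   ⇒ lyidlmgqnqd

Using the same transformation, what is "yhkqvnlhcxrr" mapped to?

lyyhkqvnlhcxrr

In each case the input is transformed by: prepend "ly".
So "yhkqvnlhcxrr" becomes "lyyhkqvnlhcxrr".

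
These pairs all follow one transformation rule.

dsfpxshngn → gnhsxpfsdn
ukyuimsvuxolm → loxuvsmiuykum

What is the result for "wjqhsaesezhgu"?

The rule is to move the last character to the front, then reverse the string.
Working it through for "wjqhsaesezhgu": intermediate "uwjqhsaesezhg", final "ghzeseashqjwu".

ghzeseashqjwu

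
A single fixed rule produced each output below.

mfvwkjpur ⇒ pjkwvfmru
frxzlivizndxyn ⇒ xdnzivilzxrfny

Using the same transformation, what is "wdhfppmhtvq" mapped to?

The pattern: reverse the string, then move the first 2 characters to the end (rotate left by 2).
Starting from "wdhfppmhtvq": after the first operation, "qvthmppfhdw"; after the second, "thmppfhdwqv".
(Check on "mfvwkjpur": → "rupjkwvfm" → "pjkwvfmru" ✓)

thmppfhdwqv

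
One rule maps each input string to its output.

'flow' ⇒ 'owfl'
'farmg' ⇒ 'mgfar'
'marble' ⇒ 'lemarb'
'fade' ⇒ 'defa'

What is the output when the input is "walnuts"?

Rule — move the last 2 characters to the front (rotate right by 2).
Doing the same to "walnuts": "tswalnu".

tswalnu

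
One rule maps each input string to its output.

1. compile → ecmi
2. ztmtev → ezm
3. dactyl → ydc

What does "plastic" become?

The transformation: keep every other character starting from the first (positions 1st, 3rd, 5th, ...), then move the last character to the front.
Applying both steps to "plastic": "patc", then "cpat".

cpat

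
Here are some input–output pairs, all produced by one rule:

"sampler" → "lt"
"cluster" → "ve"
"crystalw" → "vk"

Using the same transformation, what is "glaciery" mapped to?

What's happening: shift every letter 7 places backward in the alphabet (wrapping around), then keep only the first 2 characters.
Doing the same to "glaciery": "ze".

ze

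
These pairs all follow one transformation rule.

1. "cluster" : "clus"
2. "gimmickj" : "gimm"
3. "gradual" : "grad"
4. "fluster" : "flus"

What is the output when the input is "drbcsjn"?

drbc

The rule is to keep only the first 4 characters.
So "drbcsjn" becomes "drbc".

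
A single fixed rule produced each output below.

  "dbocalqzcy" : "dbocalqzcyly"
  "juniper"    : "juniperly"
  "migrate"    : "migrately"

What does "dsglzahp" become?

dsglzahply

The rule is to append "ly".
So "dsglzahp" becomes "dsglzahply".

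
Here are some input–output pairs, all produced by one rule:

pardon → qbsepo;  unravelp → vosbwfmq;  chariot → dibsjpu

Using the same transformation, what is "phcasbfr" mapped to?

qidbtcgs

The transformation: shift every letter 1 place forward in the alphabet (wrapping around).
Doing the same to "phcasbfr": "qidbtcgs".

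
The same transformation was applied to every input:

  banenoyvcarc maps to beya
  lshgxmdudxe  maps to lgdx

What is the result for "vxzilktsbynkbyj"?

vityb

The transformation: keep one character in every 3, starting at position 1 (positions 1st, 4th, 7th, ...).
"vxzilktsbynkbyj" → "vityb".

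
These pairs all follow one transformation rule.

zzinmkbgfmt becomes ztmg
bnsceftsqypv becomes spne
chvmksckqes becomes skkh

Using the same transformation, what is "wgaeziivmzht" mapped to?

In each case the input is transformed by: keep one character in every 3, starting at position 2 (positions 2nd, 5th, 8th, ...), then sort the characters into reverse alphabetical order.
Applying both steps to "wgaeziivmzht": "gzvh", then "zvhg".

zvhg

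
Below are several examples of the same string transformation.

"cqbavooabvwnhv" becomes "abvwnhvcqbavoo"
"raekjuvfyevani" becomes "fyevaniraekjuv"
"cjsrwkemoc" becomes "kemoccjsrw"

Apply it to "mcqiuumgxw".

Each output is the input with this applied: swap the front and back halves of the string.
On "mcqiuumgxw" that produces "umgxwmcqiu".

umgxwmcqiu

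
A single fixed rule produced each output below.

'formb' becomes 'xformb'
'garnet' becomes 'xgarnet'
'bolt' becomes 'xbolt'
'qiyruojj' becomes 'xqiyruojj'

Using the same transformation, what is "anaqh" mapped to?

xanaqh

Each output is the input with this applied: prepend "x".
On "anaqh" that produces "xanaqh".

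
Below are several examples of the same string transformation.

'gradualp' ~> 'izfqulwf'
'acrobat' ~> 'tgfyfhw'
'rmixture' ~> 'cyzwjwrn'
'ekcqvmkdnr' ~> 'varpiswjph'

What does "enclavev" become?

qfajajsh

What's happening: shift every letter 5 places forward in the alphabet (wrapping around), then move the first 3 characters to the end (rotate left by 3).
Applying both steps to "enclavev": "jshqfaja", then "qfajajsh".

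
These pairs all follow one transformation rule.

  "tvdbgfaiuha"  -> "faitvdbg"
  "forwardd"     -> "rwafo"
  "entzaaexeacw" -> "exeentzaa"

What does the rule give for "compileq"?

mpico

What's happening: delete the last 3 characters, then move the last 3 characters to the front (rotate right by 3).
For "compileq" the result is "mpico".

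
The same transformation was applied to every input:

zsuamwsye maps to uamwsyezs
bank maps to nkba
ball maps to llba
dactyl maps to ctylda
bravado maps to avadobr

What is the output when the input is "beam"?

ambe

The pattern: move the first 2 characters to the end (rotate left by 2).
"beam" → "ambe".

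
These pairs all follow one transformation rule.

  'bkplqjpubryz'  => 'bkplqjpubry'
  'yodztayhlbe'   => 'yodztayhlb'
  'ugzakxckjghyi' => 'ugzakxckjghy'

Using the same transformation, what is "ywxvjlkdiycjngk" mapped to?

ywxvjlkdiycjng

What's happening: delete the last character.
Applying that to "ywxvjlkdiycjngk" gives "ywxvjlkdiycjng".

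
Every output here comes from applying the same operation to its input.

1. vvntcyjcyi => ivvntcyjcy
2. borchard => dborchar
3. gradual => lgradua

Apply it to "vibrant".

tvibran

The pattern: move the last character to the front.
Applying that to "vibrant" gives "tvibran".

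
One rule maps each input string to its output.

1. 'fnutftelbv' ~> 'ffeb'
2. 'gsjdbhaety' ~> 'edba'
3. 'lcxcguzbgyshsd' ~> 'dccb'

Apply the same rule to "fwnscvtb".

What's happening: sort the characters into reverse alphabetical order, then keep only the last 4 characters.
Working it through for "fwnscvtb": intermediate "wvtsnfcb", final "nfcb".

nfcb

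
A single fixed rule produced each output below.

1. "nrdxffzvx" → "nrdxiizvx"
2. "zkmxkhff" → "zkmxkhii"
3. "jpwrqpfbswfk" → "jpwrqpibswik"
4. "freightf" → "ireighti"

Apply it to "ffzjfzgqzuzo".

iizjizgqzuzo

Rule — replace every "f" with "i".
"ffzjfzgqzuzo" → "iizjizgqzuzo".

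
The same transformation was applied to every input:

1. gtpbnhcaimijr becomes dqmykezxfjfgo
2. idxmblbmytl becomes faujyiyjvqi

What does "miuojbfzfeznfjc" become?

The rule is to shift every letter 3 places backward in the alphabet (wrapping around).
On "miuojbfzfeznfjc" that produces "jfrlgycwcbwkcgz".

jfrlgycwcbwkcgz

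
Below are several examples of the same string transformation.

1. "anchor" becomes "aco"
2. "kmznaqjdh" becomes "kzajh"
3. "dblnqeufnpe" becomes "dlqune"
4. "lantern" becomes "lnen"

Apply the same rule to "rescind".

rsid

Each output is the input with this applied: keep every other character starting from the first (positions 1st, 3rd, 5th, ...).
Applying that to "rescind" gives "rsid".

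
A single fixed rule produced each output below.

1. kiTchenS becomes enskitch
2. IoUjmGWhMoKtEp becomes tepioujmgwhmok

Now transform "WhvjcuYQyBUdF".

In each case the input is transformed by: move the last 3 characters to the front (rotate right by 3), then convert every letter to lowercase.
So "WhvjcuYQyBUdF" becomes "udfwhvjcuyqyb".

udfwhvjcuyqyb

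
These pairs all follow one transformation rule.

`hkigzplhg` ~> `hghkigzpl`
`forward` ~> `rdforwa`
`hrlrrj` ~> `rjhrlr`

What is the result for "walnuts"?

What's happening: move the last 2 characters to the front (rotate right by 2).
For "walnuts" the result is "tswalnu".

tswalnu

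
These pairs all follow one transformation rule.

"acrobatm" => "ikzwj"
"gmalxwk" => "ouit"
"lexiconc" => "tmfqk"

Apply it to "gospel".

The rule is to delete the last 3 characters, then shift every letter 8 places forward in the alphabet (wrapping around).
Starting from "gospel": after the first operation, "gos"; after the second, "owa".

owa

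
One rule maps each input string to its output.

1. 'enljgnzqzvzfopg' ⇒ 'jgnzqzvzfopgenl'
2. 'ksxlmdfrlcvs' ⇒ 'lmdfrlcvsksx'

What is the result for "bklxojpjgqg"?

Looking at the pairs, the operation is to move the first 3 characters to the end (rotate left by 3).
Applying that to "bklxojpjgqg" gives "xojpjgqgbkl".

xojpjgqgbkl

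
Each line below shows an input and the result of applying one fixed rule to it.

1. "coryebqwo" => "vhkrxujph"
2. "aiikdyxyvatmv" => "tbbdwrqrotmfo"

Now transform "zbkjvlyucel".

sudcoernvxe

The pattern: shift every letter 7 places backward in the alphabet (wrapping around).
Doing the same to "zbkjvlyucel": "sudcoernvxe".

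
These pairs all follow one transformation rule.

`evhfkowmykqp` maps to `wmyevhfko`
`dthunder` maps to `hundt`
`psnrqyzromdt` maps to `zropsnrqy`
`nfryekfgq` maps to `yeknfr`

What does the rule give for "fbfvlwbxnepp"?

The rule is to delete the last 3 characters, then move the last 3 characters to the front (rotate right by 3).
Working it through for "fbfvlwbxnepp": intermediate "fbfvlwbxn", final "bxnfbfvlw".
(Check on "psnrqyzromdt": → "psnrqyzro" → "zropsnrqy" ✓)

bxnfbfvlw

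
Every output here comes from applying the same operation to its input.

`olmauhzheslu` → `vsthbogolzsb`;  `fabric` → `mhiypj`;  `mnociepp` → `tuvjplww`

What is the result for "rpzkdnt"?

ywgrkua

The rule is to shift every letter 7 places forward in the alphabet (wrapping around).
Applying that to "rpzkdnt" gives "ywgrkua".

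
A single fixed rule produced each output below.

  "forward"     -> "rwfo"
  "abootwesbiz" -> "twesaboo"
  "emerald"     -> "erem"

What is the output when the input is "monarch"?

namo

In each case the input is transformed by: delete the last 3 characters, then swap the front and back halves of the string.
For "monarch" the result is "namo".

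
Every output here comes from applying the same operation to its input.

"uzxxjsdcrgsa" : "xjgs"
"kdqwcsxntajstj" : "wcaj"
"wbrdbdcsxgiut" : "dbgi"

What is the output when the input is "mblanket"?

What's happening: swap each adjacent pair of characters (1↔2, 3↔4, ...), then keep one character in every 3, starting at position 3 (positions 3rd, 6th, 9th, ...).
Applying that to "mblanket" gives "an".
(Check on "wbrdbdcsxgiut": → "bwdrdbscgxuit" → "dbgi" ✓)

an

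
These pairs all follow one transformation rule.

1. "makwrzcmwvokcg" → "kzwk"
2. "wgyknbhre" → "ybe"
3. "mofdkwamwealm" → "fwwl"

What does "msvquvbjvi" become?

vvv

In each case the input is transformed by: keep one character in every 3, starting at position 3 (positions 3rd, 6th, 9th, ...).
On "msvquvbjvi" that produces "vvv".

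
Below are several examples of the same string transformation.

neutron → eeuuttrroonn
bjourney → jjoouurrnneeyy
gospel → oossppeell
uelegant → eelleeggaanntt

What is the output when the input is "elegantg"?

The transformation: delete the first character, then double every character.
So "elegantg" becomes "lleeggaannttgg".

lleeggaannttgg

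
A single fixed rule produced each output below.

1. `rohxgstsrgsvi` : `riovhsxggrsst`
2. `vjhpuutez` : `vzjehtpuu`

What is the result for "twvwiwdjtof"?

The rule is to take characters alternately from the front and the back (1st, last, 2nd, 2nd-last, ...).
On "twvwiwdjtof" that produces "tfwovtwjidw".

tfwovtwjidw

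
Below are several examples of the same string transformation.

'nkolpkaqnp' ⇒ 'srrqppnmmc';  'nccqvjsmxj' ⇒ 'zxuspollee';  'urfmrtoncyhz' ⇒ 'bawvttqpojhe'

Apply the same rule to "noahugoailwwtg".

yywvqqpnkjiicc

Rule — sort the characters into reverse alphabetical order, then shift every letter 2 places forward in the alphabet (wrapping around).
Starting from "noahugoailwwtg": after the first operation, "wwutoonlihggaa"; after the second, "yywvqqpnkjiicc".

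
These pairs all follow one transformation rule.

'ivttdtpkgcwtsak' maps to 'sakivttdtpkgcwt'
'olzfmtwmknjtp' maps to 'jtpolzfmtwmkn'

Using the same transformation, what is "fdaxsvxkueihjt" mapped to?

The rule is to move the last 3 characters to the front (rotate right by 3).
On "fdaxsvxkueihjt" that produces "hjtfdaxsvxkuei".

hjtfdaxsvxkuei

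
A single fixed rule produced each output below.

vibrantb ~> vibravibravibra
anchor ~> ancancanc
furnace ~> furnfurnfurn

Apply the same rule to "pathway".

What's happening: delete the last 3 characters, then write the whole string 3 times in a row.
Applying that to "pathway" gives "pathpathpath".

pathpathpath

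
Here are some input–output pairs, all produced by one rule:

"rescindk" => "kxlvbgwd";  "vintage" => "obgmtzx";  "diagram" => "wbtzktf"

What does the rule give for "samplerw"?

ltfiexkp

In each case the input is transformed by: shift every letter 7 places backward in the alphabet (wrapping around).
"samplerw" → "ltfiexkp".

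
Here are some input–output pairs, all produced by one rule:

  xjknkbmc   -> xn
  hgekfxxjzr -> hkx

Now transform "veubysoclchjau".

The pattern: move the last 2 characters to the front (rotate right by 2), then keep one character in every 3, starting at position 3 (positions 3rd, 6th, 9th, ...).
Starting from "veubysoclchjau": after the first operation, "auveubysoclchj"; after the second, "vboc".

vboc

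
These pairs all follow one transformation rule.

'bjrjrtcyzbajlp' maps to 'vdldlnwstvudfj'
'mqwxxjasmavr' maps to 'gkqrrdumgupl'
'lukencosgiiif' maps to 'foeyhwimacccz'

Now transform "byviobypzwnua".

Rule — shift every letter 6 places backward in the alphabet (wrapping around).
On "byviobypzwnua" that produces "vspcivsjtqhou".

vspcivsjtqhou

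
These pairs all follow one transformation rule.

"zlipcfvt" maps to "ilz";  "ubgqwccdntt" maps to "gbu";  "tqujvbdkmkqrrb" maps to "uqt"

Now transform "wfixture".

Each output is the input with this applied: reverse the string, then keep only the last 3 characters.
For "wfixture", step one produces "erutxifw"; step two turns that into "ifw".

ifw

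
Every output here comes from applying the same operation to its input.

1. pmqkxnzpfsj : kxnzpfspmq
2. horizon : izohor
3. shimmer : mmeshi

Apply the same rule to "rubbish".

bisrub

What's happening: delete the last character, then move the first 3 characters to the end (rotate left by 3).
On "rubbish" that produces "bisrub".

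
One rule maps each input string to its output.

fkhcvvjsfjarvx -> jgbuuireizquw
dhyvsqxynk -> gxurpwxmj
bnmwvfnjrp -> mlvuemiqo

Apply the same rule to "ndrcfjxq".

The rule is to delete the first character, then shift every letter 1 place backward in the alphabet (wrapping around).
For "ndrcfjxq", step one produces "drcfjxq"; step two turns that into "cqbeiwp".

cqbeiwp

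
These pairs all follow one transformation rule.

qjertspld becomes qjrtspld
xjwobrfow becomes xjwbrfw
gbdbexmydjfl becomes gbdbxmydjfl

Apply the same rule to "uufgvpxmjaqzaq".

Looking at the pairs, the operation is to remove every vowel.
"uufgvpxmjaqzaq" → "fgvpxmjqzq".

fgvpxmjqzq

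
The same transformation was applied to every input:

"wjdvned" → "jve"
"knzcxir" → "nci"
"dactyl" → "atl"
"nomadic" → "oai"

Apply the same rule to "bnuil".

Looking at the pairs, the operation is to keep every other character starting from the second (positions 2nd, 4th, 6th, ...).
On "bnuil" that produces "ni".

ni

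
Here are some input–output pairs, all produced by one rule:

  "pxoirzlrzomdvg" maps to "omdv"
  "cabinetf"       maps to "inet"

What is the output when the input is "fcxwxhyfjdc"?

yfjd

What's happening: move the last character to the front, then keep only the last 4 characters.
Doing the same to "fcxwxhyfjdc": "yfjd".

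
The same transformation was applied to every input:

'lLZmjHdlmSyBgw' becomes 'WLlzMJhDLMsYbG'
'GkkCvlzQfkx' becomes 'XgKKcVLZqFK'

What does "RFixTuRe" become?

ErfIXtUr

Looking at the pairs, the operation is to flip the case of every letter, then move the last character to the front.
Applying both steps to "RFixTuRe": "rfIXtUrE", then "ErfIXtUr".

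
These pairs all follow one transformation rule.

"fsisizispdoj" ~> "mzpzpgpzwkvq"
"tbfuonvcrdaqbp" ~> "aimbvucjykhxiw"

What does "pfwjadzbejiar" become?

wmdqhkgilqphy

What's happening: shift every letter 7 places forward in the alphabet (wrapping around).
On "pfwjadzbejiar" that produces "wmdqhkgilqphy".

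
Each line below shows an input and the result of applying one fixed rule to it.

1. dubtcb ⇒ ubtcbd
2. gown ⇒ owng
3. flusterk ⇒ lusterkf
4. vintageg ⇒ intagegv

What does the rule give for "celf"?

elfc

Looking at the pairs, the operation is to move the first character to the end.
Applying that to "celf" gives "elfc".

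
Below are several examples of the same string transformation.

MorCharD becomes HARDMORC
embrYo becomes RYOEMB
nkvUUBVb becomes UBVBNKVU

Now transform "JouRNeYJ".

NEYJJOUR

Looking at the pairs, the operation is to swap the front and back halves of the string, then convert every letter to uppercase.
Starting from "JouRNeYJ": after the first operation, "NeYJJouR"; after the second, "NEYJJOUR".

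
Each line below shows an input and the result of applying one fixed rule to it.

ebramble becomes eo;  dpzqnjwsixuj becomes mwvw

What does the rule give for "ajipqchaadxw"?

vpnj

The rule is to shift every letter 13 places forward in the alphabet (wrapping around) — i.e. ROT13, then keep one character in every 3, starting at position 3 (positions 3rd, 6th, 9th, ...).
Applying that to "ajipqchaadxw" gives "vpnj".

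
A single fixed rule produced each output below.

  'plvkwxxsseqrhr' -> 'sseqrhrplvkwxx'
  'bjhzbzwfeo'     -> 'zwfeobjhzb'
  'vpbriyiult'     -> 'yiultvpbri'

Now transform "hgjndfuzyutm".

uzyutmhgjndf

In each case the input is transformed by: swap the front and back halves of the string.
For "hgjndfuzyutm" the result is "uzyutmhgjndf".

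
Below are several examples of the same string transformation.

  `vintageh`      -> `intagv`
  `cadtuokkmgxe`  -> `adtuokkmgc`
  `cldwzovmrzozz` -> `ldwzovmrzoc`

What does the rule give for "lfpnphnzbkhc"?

fpnphnzbkl

What's happening: delete the last 2 characters, then move the first character to the end.
Starting from "lfpnphnzbkhc": after the first operation, "lfpnphnzbk"; after the second, "fpnphnzbkl".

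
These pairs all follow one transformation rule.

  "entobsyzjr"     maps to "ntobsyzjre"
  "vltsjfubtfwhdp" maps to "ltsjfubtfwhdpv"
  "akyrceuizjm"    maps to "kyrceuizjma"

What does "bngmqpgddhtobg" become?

ngmqpgddhtobgb

The rule is to move the first character to the end.
Applying that to "bngmqpgddhtobg" gives "ngmqpgddhtobgb".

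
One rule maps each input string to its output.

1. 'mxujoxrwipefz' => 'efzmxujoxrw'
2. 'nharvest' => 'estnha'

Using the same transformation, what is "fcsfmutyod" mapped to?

What's happening: move the last 3 characters to the front (rotate right by 3), then delete the last 2 characters.
Applying both steps to "fcsfmutyod": "yodfcsfmut", then "yodfcsfm".

yodfcsfm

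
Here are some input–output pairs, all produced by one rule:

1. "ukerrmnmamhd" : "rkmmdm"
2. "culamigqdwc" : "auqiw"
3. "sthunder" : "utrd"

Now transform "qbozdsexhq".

Looking at the pairs, the operation is to keep every other character starting from the second (positions 2nd, 4th, 6th, ...), then swap each adjacent pair of characters (1↔2, 3↔4, ...).
Working it through for "qbozdsexhq": intermediate "bzsxq", final "zbxsq".
(Check on "culamigqdwc": → "uaiqw" → "auqiw" ✓)

zbxsq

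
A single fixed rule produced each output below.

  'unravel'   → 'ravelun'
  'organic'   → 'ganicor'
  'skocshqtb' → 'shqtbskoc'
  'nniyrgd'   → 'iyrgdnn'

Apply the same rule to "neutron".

The rule is to move the last 2 characters to the front (rotate right by 2), then move the last 3 characters to the front (rotate right by 3).
"neutron" → "onneutr" → "utronne".

utronne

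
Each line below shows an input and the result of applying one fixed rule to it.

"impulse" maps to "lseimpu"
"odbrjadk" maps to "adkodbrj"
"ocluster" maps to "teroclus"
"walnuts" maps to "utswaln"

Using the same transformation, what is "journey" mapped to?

neyjour

Each output is the input with this applied: move the last 3 characters to the front (rotate right by 3).
On "journey" that produces "neyjour".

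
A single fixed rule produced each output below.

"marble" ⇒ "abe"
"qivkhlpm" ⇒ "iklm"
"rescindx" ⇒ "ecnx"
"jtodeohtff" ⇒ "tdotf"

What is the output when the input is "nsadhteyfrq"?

Looking at the pairs, the operation is to keep every other character starting from the second (positions 2nd, 4th, 6th, ...).
"nsadhteyfrq" → "sdtyr".

sdtyr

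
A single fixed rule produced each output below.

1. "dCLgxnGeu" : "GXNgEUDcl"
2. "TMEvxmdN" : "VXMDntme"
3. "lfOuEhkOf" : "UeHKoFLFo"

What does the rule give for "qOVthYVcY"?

Each output is the input with this applied: flip the case of every letter, then move the first 3 characters to the end (rotate left by 3).
On "qOVthYVcY" that produces "THyvCyQov".

THyvCyQov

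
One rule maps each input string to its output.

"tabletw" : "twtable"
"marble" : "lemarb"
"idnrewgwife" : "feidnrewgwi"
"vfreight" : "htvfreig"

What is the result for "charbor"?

In each case the input is transformed by: move the last 2 characters to the front (rotate right by 2).
"charbor" → "orcharb".

orcharb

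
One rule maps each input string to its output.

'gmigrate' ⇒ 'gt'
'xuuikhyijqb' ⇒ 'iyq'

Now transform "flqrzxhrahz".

The rule is to move the first character to the end, then keep one character in every 3, starting at position 3 (positions 3rd, 6th, 9th, ...).
Starting from "flqrzxhrahz": after the first operation, "lqrzxhrahzf"; after the second, "rhh".

rhh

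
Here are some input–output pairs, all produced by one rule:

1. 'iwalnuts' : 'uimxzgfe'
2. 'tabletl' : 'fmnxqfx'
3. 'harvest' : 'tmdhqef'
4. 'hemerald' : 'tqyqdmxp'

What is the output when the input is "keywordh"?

What's happening: shift every letter 12 places forward in the alphabet (wrapping around).
Applying that to "keywordh" gives "wqkiadpt".

wqkiadpt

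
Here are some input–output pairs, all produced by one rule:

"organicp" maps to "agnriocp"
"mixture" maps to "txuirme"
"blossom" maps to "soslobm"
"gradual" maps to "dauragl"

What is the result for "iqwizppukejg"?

In each case the input is transformed by: move the first 3 characters to the end (rotate left by 3), then take characters alternately from the front and the back (1st, last, 2nd, 2nd-last, ...).
Applying both steps to "iqwizppukejg": "izppukejgiqw", then "iwzqpipgujke".

iwzqpipgujke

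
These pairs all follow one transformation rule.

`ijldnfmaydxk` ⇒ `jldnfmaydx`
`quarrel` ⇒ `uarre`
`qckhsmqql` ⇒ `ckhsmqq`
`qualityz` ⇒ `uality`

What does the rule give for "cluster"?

luste

The transformation: move the last character to the front, then delete the first 2 characters.
Applying that to "cluster" gives "luste".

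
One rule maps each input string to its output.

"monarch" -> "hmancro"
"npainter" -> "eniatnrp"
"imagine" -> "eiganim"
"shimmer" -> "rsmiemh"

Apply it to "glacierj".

In each case the input is transformed by: swap each adjacent pair of characters (1↔2, 3↔4, ...), then swap the first and last characters.
Doing the same to "glacierj": "rgcaeijl".

rgcaeijl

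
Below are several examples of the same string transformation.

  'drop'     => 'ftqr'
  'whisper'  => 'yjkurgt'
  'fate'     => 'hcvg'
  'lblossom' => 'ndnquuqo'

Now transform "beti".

dgvk

In each case the input is transformed by: shift every letter 2 places forward in the alphabet (wrapping around).
Applying that to "beti" gives "dgvk".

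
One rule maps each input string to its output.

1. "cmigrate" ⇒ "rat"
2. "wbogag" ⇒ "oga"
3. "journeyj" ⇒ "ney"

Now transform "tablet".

ble

What's happening: delete the last character, then keep only the last 3 characters.
"tablet" → "table" → "ble".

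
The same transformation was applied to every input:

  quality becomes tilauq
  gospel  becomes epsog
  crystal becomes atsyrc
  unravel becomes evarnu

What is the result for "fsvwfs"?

Rule — reverse the string, then delete the first character.
For "fsvwfs", step one produces "sfwvsf"; step two turns that into "fwvsf".

fwvsf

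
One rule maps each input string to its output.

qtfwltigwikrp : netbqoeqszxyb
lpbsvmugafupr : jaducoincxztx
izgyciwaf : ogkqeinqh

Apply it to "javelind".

Each output is the input with this applied: move the first 2 characters to the end (rotate left by 2), then shift every letter 8 places forward in the alphabet (wrapping around).
On "javelind" that produces "dmtqvlri".

dmtqvlri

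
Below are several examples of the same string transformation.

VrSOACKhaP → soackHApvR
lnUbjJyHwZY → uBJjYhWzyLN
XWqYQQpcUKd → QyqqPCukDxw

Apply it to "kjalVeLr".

ALvElRKJ

Each output is the input with this applied: flip the case of every letter, then move the first 2 characters to the end (rotate left by 2).
So "kjalVeLr" becomes "ALvElRKJ".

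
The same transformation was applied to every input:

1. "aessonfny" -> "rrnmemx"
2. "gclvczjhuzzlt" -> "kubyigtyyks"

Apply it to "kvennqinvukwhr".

The rule is to delete the first 2 characters, then shift every letter 1 place backward in the alphabet (wrapping around).
Doing the same to "kvennqinvukwhr": "dmmphmutjvgq".

dmmphmutjvgq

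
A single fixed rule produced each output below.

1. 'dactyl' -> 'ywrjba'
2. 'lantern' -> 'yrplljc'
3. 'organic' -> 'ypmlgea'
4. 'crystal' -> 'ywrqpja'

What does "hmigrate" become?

yrpkgfec

Looking at the pairs, the operation is to shift every letter 2 places backward in the alphabet (wrapping around), then sort the characters into reverse alphabetical order.
Working it through for "hmigrate": intermediate "fkgepyrc", final "yrpkgfec".
(Check on "lantern": → "jylrcpl" → "yrplljc" ✓)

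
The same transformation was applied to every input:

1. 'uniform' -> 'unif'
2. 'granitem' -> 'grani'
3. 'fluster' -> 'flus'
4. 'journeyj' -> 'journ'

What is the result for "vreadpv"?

vrea

The rule is to delete the last 3 characters.
On "vreadpv" that produces "vrea".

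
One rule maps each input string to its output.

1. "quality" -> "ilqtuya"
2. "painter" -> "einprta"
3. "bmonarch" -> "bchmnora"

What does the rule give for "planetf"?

eflnpta

The pattern: sort the characters into alphabetical order, then move the first character to the end.
So "planetf" becomes "eflnpta".
(Check on "bmonarch": → "abchmnor" → "bchmnora" ✓)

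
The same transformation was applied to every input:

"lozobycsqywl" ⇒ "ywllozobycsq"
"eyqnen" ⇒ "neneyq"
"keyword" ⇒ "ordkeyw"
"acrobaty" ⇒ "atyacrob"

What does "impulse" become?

Each output is the input with this applied: move the last 3 characters to the front (rotate right by 3).
For "impulse" the result is "lseimpu".

lseimpu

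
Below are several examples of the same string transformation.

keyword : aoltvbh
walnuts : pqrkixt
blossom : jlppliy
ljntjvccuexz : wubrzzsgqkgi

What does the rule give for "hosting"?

dkfqple

What's happening: reverse the string, then shift every letter 3 places backward in the alphabet (wrapping around).
Applying both steps to "hosting": "gnitsoh", then "dkfqple".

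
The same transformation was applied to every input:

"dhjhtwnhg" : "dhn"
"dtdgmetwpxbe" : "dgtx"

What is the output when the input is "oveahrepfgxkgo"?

oaegg

Each output is the input with this applied: keep one character in every 3, starting at position 1 (positions 1st, 4th, 7th, ...).
Doing the same to "oveahrepfgxkgo": "oaegg".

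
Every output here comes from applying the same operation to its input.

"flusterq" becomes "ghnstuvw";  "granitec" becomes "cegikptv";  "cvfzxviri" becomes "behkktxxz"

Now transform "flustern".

ghnptuvw

Rule — shift every letter 2 places forward in the alphabet (wrapping around), then sort the characters into alphabetical order.
For "flustern" the result is "ghnptuvw".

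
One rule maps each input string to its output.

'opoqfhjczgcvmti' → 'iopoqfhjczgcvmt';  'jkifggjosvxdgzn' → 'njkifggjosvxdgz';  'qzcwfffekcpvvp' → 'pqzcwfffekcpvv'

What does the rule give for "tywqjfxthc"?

ctywqjfxth

Rule — move the last character to the front.
On "tywqjfxthc" that produces "ctywqjfxth".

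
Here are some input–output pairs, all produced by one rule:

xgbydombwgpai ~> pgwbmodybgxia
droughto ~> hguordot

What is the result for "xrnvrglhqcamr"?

The transformation: move the last 2 characters to the front (rotate right by 2), then reverse the string.
For "xrnvrglhqcamr", step one produces "mrxrnvrglhqca"; step two turns that into "acqhlgrvnrxrm".

acqhlgrvnrxrm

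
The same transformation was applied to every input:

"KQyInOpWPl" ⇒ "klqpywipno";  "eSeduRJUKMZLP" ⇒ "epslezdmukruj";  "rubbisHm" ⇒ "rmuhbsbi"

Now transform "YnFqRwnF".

In each case the input is transformed by: take characters alternately from the front and the back (1st, last, 2nd, 2nd-last, ...), then convert every letter to lowercase.
On "YnFqRwnF" that produces "yfnnfwqr".

yfnnfwqr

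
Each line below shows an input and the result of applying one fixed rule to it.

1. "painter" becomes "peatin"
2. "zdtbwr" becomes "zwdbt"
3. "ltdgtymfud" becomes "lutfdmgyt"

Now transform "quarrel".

The transformation: delete the last character, then take characters alternately from the front and the back (1st, last, 2nd, 2nd-last, ...).
Applying both steps to "quarrel": "quarre", then "qeurar".

qeurar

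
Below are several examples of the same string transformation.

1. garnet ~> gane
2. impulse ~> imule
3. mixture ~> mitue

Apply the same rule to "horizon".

hoizn

In each case the input is transformed by: double every character, then keep one character in every 3, starting at position 1 (positions 1st, 4th, 7th, ...).
On "horizon": the first step gives "hhoorriizzoonn", and the second then gives "hoizn".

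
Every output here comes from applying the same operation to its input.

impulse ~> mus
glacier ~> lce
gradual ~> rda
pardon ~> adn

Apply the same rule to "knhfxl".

What's happening: keep every other character starting from the second (positions 2nd, 4th, 6th, ...).
"knhfxl" → "nfl".

nfl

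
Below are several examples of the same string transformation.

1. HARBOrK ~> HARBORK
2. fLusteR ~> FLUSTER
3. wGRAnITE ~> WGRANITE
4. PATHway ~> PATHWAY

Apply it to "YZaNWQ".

YZANWQ

The pattern: convert every letter to uppercase.
Applying that to "YZaNWQ" gives "YZANWQ".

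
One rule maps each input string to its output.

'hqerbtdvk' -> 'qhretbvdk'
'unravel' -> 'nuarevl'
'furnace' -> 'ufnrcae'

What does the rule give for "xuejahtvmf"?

Rule — swap each adjacent pair of characters (1↔2, 3↔4, ...).
Applying that to "xuejahtvmf" gives "uxjehavtfm".

uxjehavtfm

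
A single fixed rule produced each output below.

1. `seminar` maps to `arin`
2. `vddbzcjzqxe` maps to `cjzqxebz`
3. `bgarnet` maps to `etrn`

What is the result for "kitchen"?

The rule is to delete the first 3 characters, then move the first 2 characters to the end (rotate left by 2).
For "kitchen", step one produces "chen"; step two turns that into "ench".

ench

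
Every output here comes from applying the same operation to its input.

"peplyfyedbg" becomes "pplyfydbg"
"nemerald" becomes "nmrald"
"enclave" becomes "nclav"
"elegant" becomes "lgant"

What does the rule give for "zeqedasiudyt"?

zqdasiudyt

Rule — remove every "e".
For "zeqedasiudyt" the result is "zqdasiudyt".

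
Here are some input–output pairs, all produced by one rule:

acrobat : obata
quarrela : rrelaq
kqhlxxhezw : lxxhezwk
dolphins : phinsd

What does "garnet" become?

netg

Each output is the input with this applied: move the first 3 characters to the end (rotate left by 3), then delete the last 2 characters.
Working it through for "garnet": intermediate "netgar", final "netg".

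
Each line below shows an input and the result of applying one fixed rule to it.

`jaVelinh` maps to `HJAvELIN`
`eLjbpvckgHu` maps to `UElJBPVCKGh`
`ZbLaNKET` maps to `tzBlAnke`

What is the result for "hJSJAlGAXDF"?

fHjsjaLgaxd

Each output is the input with this applied: move the last character to the front, then flip the case of every letter.
For "hJSJAlGAXDF" the result is "fHjsjaLgaxd".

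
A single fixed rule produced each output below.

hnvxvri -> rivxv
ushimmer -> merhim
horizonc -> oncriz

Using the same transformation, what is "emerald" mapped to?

ldera

Each output is the input with this applied: delete the first 2 characters, then move the first 3 characters to the end (rotate left by 3).
So "emerald" becomes "ldera".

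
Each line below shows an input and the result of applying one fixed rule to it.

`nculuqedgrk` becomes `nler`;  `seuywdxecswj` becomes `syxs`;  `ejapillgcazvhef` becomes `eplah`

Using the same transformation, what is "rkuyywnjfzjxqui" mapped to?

The pattern: keep one character in every 3, starting at position 1 (positions 1st, 4th, 7th, ...).
For "rkuyywnjfzjxqui" the result is "rynzq".

rynzq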